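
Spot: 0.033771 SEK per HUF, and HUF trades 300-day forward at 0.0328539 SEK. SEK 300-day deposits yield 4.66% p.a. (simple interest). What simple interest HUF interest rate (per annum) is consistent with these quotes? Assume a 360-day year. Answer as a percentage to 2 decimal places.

8.14%

T = 300/360 years.
By CIP, F/S equals the SEK-to-HUF growth ratio: 0.0328539/0.033771 = 0.9728436.
The SEK side grows by 1 + 0.0466×300/360 = 1.0388333.
That pins the HUF growth at 1.0678318.
r = (1.0678318 − 1)/(300/360) = 0.081398 → 8.14%.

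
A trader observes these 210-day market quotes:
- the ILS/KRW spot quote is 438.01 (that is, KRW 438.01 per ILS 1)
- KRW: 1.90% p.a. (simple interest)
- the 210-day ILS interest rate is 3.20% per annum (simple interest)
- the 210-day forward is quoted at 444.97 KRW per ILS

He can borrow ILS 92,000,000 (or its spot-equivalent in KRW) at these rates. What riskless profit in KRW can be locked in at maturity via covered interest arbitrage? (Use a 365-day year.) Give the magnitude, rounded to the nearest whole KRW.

T = 210/365 years.
Invest the ILS and cover forward: 92,000,000 × 1.018410958904 × 444.97 = KRW 41,690,933,843.28.
Convert at spot and invest in KRW: 92,000,000 × 438.01 × 1.010931506849 = KRW 40,737,426,056.97.
The quoted forward overvalues ILS, so borrow KRW, buy ILS at spot, deposit the ILS at 3.20%, and sell the proceeds forward at 444.97.
Profit = 41,690,933,843.28 − 40,737,426,056.97 = KRW 953,507,786.

KRW 953,507,786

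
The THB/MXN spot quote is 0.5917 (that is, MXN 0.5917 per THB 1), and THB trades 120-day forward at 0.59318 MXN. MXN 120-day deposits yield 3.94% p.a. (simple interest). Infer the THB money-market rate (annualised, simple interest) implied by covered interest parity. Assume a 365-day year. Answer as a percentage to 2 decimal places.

3.17%

T = 120/365 years.
CIP gives F = S · g_MXN/g_THB, so g_MXN/g_THB = 0.59318/0.5917 = 1.0025013.
MXN growth factor: 1 + 0.0394×120/365 = 1.0129534.
So the THB growth factor = 1.010426.
(1.010426 − 1)/T = 0.031712, i.e. 3.17%.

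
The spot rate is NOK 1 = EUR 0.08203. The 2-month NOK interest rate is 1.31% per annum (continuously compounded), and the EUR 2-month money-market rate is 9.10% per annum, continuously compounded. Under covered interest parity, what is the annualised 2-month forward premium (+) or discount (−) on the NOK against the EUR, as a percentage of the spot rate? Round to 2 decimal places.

+7.84%

T = 2/12 years.
No-arbitrage forward: 0.08203 × 1.0152823 / 1.0021857 = 0.08310197 EUR/NOK.
(F − S)/S ÷ T = (0.08310197 − 0.08203)/0.08203/(2/12) = 0.078408 → 7.84%.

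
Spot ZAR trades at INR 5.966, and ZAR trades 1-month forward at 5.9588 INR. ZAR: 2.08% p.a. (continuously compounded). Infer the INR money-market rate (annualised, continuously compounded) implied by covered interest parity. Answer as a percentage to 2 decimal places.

0.63%

T = 1/12 years.
CIP gives F = S · g_INR/g_ZAR, so g_INR/g_ZAR = 5.9588/5.966 = 0.9987932.
ZAR growth factor: e^(0.0208×1/12) = 1.0017348.
That pins the INR growth at 1.0005259.
Take logs: ln 1.0005259 / (1/12) = 0.006309, so 0.63%.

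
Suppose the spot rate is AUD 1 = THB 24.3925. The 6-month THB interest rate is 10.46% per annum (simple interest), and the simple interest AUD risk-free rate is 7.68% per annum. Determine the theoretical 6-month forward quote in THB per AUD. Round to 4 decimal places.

T = 6/12 years.
THB growth factor: 1 + 0.1046×6/12 = 1.052300.
AUD accumulates by 1 + 0.0768×6/12 = 1.038400.
CIP: F = S · (grow THB)/(grow AUD) = 24.3925 × 1.052300/1.038400 = 24.719017 THB per AUD.

24.7190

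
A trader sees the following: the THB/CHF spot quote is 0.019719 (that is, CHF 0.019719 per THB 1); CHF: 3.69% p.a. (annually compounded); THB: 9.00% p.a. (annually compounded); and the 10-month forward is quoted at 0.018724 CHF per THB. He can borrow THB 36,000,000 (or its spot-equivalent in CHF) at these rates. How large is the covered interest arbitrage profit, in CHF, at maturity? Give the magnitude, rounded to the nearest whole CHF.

T = 10/12 years.
Invest the THB and cover forward: 36,000,000 × 1.07445628 × 0.018724 = CHF 724,252.30.
Convert at spot and invest in CHF: 36,000,000 × 0.019719 × 1.03065677 = CHF 731,646.75.
The quoted forward undervalues THB, so borrow THB, convert to CHF at spot, deposit the CHF at 3.69%, and buy THB forward at 0.018724 to cover the loan.
Arbitrage profit = |724,252.30 − 731,646.75| = CHF 7,394.

CHF 7,394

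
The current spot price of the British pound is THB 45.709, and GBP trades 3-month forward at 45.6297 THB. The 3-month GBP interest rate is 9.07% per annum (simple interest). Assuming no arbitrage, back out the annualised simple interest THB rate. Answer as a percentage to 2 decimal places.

8.36%

T = 3/12 years.
F/S = 45.6297/45.709 = 0.9982651 = (growth of THB) / (growth of GBP).
The GBP side grows by 1 + 0.0907×3/12 = 1.022675.
Hence g_THB = 1.0209008.
(1.0209008 − 1)/T = 0.083603, i.e. 8.36%.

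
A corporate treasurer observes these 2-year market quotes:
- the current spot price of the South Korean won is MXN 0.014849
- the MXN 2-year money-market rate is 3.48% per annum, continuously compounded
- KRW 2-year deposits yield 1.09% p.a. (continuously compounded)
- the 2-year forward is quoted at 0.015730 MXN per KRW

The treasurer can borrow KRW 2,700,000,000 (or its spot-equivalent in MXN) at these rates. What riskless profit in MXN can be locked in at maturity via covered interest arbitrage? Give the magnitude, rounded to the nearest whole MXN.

MXN 424,910

T = 2 years.
Invest the KRW and cover forward: 2,700,000,000 × 1.0220393562 × 0.015730 = MXN 43,407,033.50.
Convert at spot and invest in MXN: 2,700,000,000 × 0.014849 × 1.0720792638 = MXN 42,982,123.47.
The quoted forward overvalues KRW, so borrow MXN, buy KRW at spot, deposit the KRW at 1.09%, and sell the proceeds forward at 0.015730.
Profit = 43,407,033.50 − 42,982,123.47 = MXN 424,910.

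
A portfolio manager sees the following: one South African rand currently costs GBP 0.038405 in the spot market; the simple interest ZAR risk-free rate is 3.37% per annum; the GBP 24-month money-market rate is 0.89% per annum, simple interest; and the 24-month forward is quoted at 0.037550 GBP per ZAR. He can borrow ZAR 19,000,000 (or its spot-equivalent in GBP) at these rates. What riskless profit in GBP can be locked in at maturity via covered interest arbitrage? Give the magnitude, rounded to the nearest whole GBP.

T = 2 years.
Route A — deposit ZAR, sell forward: 19,000,000 × 1.067400 × 0.037550 = GBP 761,536.53.
Route B — convert at spot, deposit GBP: 19,000,000 × 0.038405 × 1.017800 = GBP 742,683.57.
The quoted forward overvalues ZAR, so borrow GBP, buy ZAR at spot, deposit the ZAR at 3.37%, and sell the proceeds forward at 0.037550.
Arbitrage profit = |761,536.53 − 742,683.57| = GBP 18,853.

GBP 18,853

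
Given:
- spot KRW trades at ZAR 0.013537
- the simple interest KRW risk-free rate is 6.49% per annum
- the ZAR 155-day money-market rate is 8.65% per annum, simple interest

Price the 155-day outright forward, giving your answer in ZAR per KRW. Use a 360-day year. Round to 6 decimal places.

T = 155/360 years.
ZAR growth factor: 1 + 0.0865×155/360 = 1.0372431.
KRW growth factor: 1 + 0.0649×155/360 = 1.0279431.
CIP: F = S · (grow ZAR)/(grow KRW) = 0.013537 × 1.0372431/1.0279431 = 0.01365947 ZAR per KRW.

0.013659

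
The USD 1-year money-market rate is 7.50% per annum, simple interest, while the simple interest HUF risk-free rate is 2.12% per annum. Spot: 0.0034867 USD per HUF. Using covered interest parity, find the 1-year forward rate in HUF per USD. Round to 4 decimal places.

272.4506

T = 1 year.
USD growth factor: 1 + 0.0750×1 = 1.075000.
HUF accumulates by 1 + 0.0212×1 = 1.021200.
Forward (USD per HUF) = 0.0034867 × 1.075000 / 1.021200 = 0.00367039023.
Quoted the other way: 1/0.00367039023 = 272.4506 HUF per USD.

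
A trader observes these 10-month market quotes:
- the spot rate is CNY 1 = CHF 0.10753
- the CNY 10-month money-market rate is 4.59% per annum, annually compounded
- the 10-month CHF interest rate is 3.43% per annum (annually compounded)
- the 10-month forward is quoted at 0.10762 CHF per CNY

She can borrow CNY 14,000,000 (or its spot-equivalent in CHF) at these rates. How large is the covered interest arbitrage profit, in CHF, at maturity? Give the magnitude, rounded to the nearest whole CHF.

CHF 15,765

T = 10/12 years.
Invest the CNY and cover forward: 14,000,000 × 1.038106242 × 0.10762 = CHF 1,564,093.91.
Convert at spot and invest in CHF: 14,000,000 × 0.10753 × 1.028502703 = CHF 1,548,328.54.
The quoted forward overvalues CNY, so borrow CHF, buy CNY at spot, deposit the CNY at 4.59%, and sell the proceeds forward at 0.10762.
Profit = 1,564,093.91 − 1,548,328.54 = CHF 15,765.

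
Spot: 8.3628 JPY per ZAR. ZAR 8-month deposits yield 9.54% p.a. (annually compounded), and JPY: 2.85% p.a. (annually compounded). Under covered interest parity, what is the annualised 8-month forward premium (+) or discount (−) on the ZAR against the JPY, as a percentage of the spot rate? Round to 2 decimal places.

T = 8/12 years.
CIP forward (JPY per ZAR) = 8.3628 × 1.0189109/1.0626294 = 8.0187392.
(F − S)/S ÷ T = (8.0187392 − 8.3628)/8.3628/(8/12) = -0.061713 → -6.17%.

-6.17%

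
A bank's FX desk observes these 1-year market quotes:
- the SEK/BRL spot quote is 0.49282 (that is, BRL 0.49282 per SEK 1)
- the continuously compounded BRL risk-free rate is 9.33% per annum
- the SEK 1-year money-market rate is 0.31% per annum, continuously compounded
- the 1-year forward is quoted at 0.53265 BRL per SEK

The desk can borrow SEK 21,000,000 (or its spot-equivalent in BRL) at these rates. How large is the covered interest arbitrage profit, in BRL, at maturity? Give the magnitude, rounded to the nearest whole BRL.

BRL 140,901

T = 1 year.
Keep in SEK, deliver into the forward: 21,000,000·1.00310481·0.53265 = BRL 11,220,379.32.
Swap to BRL now, deposit: 21,000,000·0.49282·1.0977910232 = BRL 11,361,280.81.
The quoted forward undervalues SEK, so borrow SEK, convert to BRL at spot, deposit the BRL at 9.33%, and buy SEK forward at 0.53265 to cover the loan.
The gap between the two covered legs is BRL 140,901.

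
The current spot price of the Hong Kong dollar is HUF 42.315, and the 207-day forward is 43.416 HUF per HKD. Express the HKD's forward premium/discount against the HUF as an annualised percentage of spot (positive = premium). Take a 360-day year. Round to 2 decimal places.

T = 207/360 years.
(F − S)/S = (43.416 − 42.315)/42.315 = 0.0260191.
Per annum: 0.0260191 / (207/360) = 0.045251 = 4.53%.

+4.53%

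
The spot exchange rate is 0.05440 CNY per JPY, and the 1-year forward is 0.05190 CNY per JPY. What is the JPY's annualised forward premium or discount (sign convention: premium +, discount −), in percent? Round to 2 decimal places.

T = 1 year.
JPY trades forward at -4.59559% vs spot over the period.
Per annum: -0.0459559 / 1 = -0.045956 = -4.60%.

-4.60%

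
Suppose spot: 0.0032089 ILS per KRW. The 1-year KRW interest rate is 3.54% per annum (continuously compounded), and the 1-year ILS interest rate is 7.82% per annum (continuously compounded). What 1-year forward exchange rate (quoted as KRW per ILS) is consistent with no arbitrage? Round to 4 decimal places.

T = 1 year.
Growth of 1 ILS over T: e^(0.0782×1) = 1.081338905.
Growth of 1 KRW over T: e^(0.0354×1) = 1.03603404.
So F = 0.0032089 × 1.081338905 / 1.03603404 = 0.00334922240 (ILS/KRW).
Quoted the other way: 1/0.00334922240 = 298.5768 KRW per ILS.

298.5768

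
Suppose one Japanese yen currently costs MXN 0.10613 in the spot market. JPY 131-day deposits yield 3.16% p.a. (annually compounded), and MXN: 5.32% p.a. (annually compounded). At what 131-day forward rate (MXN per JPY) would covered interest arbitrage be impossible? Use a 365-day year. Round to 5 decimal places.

0.10692

T = 131/365 years.
MXN accumulates by (1 + 0.0532)^(131/365) = 1.0187772.
JPY accumulates by (1 + 0.0316)^(131/365) = 1.0112284.
Forward (MXN per JPY) = 0.10613 × 1.0187772 / 1.0112284 = 0.1069223.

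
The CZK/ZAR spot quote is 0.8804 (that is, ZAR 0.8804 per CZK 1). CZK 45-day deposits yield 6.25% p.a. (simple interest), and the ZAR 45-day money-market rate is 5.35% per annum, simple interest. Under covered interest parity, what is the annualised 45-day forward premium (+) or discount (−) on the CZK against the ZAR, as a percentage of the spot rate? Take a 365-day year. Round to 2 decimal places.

-0.89%

T = 45/365 years.
No-arbitrage forward: 0.8804 × 1.0065959 / 1.0077055 = 0.8794306 ZAR/CZK.
(F − S)/S ÷ T = (0.8794306 − 0.8804)/0.8804/(45/365) = -0.008931 → -0.89%.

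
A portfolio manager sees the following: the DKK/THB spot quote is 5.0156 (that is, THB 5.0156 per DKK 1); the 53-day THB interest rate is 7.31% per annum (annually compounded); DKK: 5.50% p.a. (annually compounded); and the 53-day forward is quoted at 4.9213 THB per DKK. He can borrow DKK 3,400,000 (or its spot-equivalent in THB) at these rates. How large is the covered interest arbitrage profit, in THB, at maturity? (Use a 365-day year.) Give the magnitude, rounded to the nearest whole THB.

THB 365,626

T = 53/365 years.
Route A — deposit DKK, sell forward: 3,400,000 × 1.0078047119 × 4.9213 = THB 16,863,011.72.
Route B — convert at spot, deposit THB: 3,400,000 × 5.0156 × 1.0102971414 = THB 17,228,637.56.
The quoted forward undervalues DKK, so borrow DKK, convert to THB at spot, deposit the THB at 7.31%, and buy DKK forward at 4.9213 to cover the loan.
The gap between the two covered legs is THB 365,626.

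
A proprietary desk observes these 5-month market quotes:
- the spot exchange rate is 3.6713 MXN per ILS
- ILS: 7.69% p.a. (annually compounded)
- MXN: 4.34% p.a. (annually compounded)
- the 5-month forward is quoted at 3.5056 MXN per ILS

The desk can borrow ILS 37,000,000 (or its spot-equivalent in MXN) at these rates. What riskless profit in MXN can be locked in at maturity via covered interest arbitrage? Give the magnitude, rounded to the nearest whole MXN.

T = 5/12 years.
Invest the ILS and cover forward: 37,000,000 × 1.03135079352 × 3.5056 = MXN 133,773,623.65.
Convert at spot and invest in MXN: 37,000,000 × 3.6713 × 1.01785952913 = MXN 138,264,104.50.
The quoted forward undervalues ILS, so borrow ILS, convert to MXN at spot, deposit the MXN at 4.34%, and buy ILS forward at 3.5056 to cover the loan.
Arbitrage profit = |133,773,623.65 − 138,264,104.50| = MXN 4,490,481.

MXN 4,490,481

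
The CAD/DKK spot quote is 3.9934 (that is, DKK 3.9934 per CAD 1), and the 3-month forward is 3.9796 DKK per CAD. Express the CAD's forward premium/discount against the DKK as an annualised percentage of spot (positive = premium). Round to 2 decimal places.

-1.38%

T = 3/12 years.
(F − S)/S = (3.9796 − 3.9934)/3.9934 = -0.0034557.
×(1/T) gives -1.38% p.a.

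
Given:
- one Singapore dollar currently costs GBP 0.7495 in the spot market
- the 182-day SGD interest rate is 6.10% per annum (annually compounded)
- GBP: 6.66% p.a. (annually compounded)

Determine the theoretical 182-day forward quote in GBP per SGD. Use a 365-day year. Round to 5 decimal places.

0.75147

T = 182/365 years.
Growth of 1 GBP over T: (1 + 0.0666)^(182/365) = 1.0326721.
SGD accumulates by (1 + 0.0610)^(182/365) = 1.029965.
So F = 0.7495 × 1.0326721 / 1.029965 = 0.7514699 (GBP/SGD).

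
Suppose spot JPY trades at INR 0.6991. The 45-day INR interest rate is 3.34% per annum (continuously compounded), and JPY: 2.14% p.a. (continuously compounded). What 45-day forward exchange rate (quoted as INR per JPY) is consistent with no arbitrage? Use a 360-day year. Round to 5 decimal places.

0.70015

T = 45/360 years.
INR accumulates by e^(0.0334×45/360) = 1.0041837.
JPY accumulates by e^(0.0214×45/360) = 1.0026786.
CIP: F = S · (grow INR)/(grow JPY) = 0.6991 × 1.0041837/1.0026786 = 0.7001494 INR per JPY.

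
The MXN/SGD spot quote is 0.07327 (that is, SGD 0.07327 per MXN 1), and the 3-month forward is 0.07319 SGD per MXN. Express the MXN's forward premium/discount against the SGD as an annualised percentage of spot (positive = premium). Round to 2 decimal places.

T = 3/12 years.
MXN trades forward at -0.10919% vs spot over the period.
×(1/T) gives -0.44% p.a.

-0.44%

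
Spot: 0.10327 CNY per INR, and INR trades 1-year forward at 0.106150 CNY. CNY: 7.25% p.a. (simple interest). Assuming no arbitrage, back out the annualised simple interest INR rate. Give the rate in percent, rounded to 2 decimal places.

T = 1 year.
F/S = 0.10615/0.10327 = 1.0278881 = (growth of CNY) / (growth of INR).
The CNY side grows by 1 + 0.0725×1 = 1.072500.
That pins the INR growth at 1.0434015.
(1.0434015 − 1)/T = 0.043402, i.e. 4.34%.

4.34%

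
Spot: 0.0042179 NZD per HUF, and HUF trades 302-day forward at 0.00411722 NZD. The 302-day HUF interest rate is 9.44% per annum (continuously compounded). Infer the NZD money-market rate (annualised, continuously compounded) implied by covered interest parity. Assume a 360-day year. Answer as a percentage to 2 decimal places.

T = 302/360 years.
By CIP, F/S equals the NZD-to-HUF growth ratio: 0.00411722/0.0042179 = 0.9761303.
HUF growth factor: e^(0.0944×302/360) = 1.0824112.
So the NZD growth factor = 1.0565744.
Take logs: ln 1.0565744 / (302/360) = 0.065601, so 6.56%.

6.56%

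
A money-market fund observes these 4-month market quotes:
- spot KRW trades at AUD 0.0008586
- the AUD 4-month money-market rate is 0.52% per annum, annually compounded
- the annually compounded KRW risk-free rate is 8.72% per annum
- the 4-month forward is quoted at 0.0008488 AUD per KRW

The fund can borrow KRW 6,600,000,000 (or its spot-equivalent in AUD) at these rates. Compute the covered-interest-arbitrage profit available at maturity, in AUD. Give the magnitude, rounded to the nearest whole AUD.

AUD 83,832

T = 4/12 years.
Keep in KRW, deliver into the forward: 6,600,000,000·1.028260488·0.0008488 = AUD 5,760,397.51.
Swap to AUD now, deposit: 6,600,000,000·0.0008586·1.001730338 = AUD 5,676,565.41.
The quoted forward overvalues KRW, so borrow AUD, buy KRW at spot, deposit the KRW at 8.72%, and sell the proceeds forward at 0.0008488.
Profit = 5,760,397.51 − 5,676,565.41 = AUD 83,832.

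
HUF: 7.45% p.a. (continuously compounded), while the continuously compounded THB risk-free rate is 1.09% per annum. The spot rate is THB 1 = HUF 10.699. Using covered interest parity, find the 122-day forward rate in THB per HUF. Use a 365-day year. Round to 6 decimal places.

0.091501

T = 122/365 years.
Growth of 1 HUF over T: e^(0.0745×122/365) = 1.025214.
THB accumulates by e^(0.0109×122/365) = 1.0036499.
Forward (HUF per THB) = 10.699 × 1.025214 / 1.0036499 = 10.92888.
Quoted the other way: 1/10.92888 = 0.091501 THB per HUF.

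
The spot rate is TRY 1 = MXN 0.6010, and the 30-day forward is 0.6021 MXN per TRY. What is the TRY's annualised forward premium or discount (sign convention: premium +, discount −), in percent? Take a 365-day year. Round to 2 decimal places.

T = 30/365 years.
(F − S)/S = (0.6021 − 0.601)/0.601 = 0.0018303.
×(1/T) gives 2.23% p.a.

+2.23%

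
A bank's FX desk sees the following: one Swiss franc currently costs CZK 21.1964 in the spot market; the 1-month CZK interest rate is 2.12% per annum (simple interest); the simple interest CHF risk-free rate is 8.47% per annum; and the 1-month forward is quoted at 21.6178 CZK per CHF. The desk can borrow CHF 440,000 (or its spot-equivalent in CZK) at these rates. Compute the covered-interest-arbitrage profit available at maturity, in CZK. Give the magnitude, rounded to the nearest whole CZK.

T = 1/12 years.
Route A — deposit CHF, sell forward: 440,000 × 1.007058333 × 21.6178 = CZK 9,578,969.68.
Route B — convert at spot, deposit CZK: 440,000 × 21.1964 × 1.001766667 = CZK 9,342,892.67.
The quoted forward overvalues CHF, so borrow CZK, buy CHF at spot, deposit the CHF at 8.47%, and sell the proceeds forward at 21.6178.
Arbitrage profit = |9,578,969.68 − 9,342,892.67| = CZK 236,077.

CZK 236,077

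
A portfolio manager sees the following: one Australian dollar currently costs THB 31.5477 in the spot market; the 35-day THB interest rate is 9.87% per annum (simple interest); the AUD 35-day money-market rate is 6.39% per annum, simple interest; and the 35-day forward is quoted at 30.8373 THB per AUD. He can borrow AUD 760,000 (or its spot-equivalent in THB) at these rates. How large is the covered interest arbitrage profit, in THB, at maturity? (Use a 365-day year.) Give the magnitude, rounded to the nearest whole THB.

THB 623,221

T = 35/365 years.
Route A — deposit AUD, sell forward: 760,000 × 1.0061273973 × 30.8373 = THB 23,579,951.82.
Route B — convert at spot, deposit THB: 760,000 × 31.5477 × 1.0094643836 = THB 24,203,172.45.
The quoted forward undervalues AUD, so borrow AUD, convert to THB at spot, deposit the THB at 9.87%, and buy AUD forward at 30.8373 to cover the loan.
Arbitrage profit = |23,579,951.82 − 24,203,172.45| = THB 623,221.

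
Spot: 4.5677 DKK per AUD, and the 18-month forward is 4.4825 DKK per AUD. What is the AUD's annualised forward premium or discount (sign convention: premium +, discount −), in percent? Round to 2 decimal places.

T = 18/12 years.
(F − S)/S = (4.4825 − 4.5677)/4.5677 = -0.0186527.
Per annum: -0.0186527 / (18/12) = -0.012435 = -1.24%.

-1.24%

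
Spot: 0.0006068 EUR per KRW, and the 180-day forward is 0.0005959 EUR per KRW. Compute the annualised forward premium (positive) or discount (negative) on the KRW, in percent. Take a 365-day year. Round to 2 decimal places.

T = 180/365 years.
(F − S)/S = (0.0005959 − 0.0006068)/0.0006068 = -0.0179631.
Annualise by dividing by T: -0.0179631 / (180/365) = -0.036425 → -3.64%.

-3.64%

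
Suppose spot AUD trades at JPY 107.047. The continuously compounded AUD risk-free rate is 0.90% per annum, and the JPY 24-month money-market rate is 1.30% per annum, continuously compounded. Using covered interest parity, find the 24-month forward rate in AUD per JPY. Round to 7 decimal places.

0.0092673

T = 2 years.
JPY accumulates by e^(0.0130×2) = 1.0263409.
AUD accumulates by e^(0.0090×2) = 1.018163.
CIP: F = S · (grow JPY)/(grow AUD) = 107.047 × 1.0263409/1.018163 = 107.9068 JPY per AUD.
Invert for AUD per JPY: 1 / 107.9068 = 0.0092673.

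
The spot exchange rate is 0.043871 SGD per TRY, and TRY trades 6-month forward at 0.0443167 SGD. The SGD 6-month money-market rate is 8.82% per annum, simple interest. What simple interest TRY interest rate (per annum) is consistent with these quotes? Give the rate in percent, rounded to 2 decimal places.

T = 6/12 years.
F/S = 0.0443167/0.043871 = 1.0101593 = (growth of SGD) / (growth of TRY).
The SGD side grows by 1 + 0.0882×6/12 = 1.044100.
Hence g_TRY = 1.0335994.
r = (1.0335994 − 1)/(6/12) = 0.067199 → 6.72%.

6.72%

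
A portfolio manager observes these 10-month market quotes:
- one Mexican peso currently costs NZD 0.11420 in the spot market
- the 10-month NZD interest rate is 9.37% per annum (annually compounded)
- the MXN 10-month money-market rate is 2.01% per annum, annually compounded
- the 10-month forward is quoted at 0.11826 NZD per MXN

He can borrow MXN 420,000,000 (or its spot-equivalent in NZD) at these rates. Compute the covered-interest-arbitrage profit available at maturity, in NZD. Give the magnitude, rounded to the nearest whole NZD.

NZD 1,181,184

T = 10/12 years.
Route A — deposit MXN, sell forward: 420,000,000 × 1.0167221607 × 0.11826 = NZD 50,499,776.34.
Route B — convert at spot, deposit NZD: 420,000,000 × 0.11420 × 1.0774947847 = NZD 51,680,959.85.
The quoted forward undervalues MXN, so borrow MXN, convert to NZD at spot, deposit the NZD at 9.37%, and buy MXN forward at 0.11826 to cover the loan.
The gap between the two covered legs is NZD 1,181,184.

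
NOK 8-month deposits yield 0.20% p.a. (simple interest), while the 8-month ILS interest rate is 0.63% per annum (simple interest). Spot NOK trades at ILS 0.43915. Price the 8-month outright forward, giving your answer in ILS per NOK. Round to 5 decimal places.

T = 8/12 years.
Growth of 1 ILS over T: 1 + 0.0063×8/12 = 1.004200.
Growth of 1 NOK over T: 1 + 0.0020×8/12 = 1.0013333.
Forward (ILS per NOK) = 0.43915 × 1.004200 / 1.0013333 = 0.4404072.

0.44041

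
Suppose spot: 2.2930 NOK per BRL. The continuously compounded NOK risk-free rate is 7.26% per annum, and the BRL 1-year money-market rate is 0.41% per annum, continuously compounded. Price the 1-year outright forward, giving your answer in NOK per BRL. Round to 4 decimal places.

T = 1 year.
NOK growth factor: e^(0.0726×1) = 1.0753003.
Growth of 1 BRL over T: e^(0.0041×1) = 1.0041084.
Forward (NOK per BRL) = 2.293 × 1.0753003 / 1.0041084 = 2.455575.

2.4556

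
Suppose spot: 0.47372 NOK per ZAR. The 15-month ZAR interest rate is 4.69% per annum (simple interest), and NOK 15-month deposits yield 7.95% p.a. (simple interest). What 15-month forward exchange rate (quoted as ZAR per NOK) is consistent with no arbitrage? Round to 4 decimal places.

T = 15/12 years.
NOK accumulates by 1 + 0.0795×15/12 = 1.099375.
Growth of 1 ZAR over T: 1 + 0.0469×15/12 = 1.058625.
Forward (NOK per ZAR) = 0.47372 × 1.099375 / 1.058625 = 0.4919551.
Invert for ZAR per NOK: 1 / 0.4919551 = 2.0327.

2.0327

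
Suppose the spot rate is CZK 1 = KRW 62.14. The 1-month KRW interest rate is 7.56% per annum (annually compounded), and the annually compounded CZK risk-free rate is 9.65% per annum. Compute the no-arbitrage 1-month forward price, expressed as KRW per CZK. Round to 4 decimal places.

T = 1/12 years.
KRW accumulates by (1 + 0.0756)^(1/12) = 1.0060917.
CZK accumulates by (1 + 0.0965)^(1/12) = 1.00770648.
CIP: F = S · (grow KRW)/(grow CZK) = 62.14 × 1.0060917/1.00770648 = 62.040425 KRW per CZK.

62.0404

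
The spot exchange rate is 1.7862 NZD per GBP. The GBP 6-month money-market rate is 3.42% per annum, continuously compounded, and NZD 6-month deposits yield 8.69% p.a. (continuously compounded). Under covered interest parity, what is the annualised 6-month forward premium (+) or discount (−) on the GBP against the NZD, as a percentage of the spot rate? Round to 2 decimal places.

T = 6/12 years.
No-arbitrage forward: 1.7862 × 1.0444078 / 1.017247 = 1.8338921 NZD/GBP.
Annualised premium = (F − S)/S × (1/T) = (1.8338921 − 1.7862)/1.7862 ÷ (6/12) = 5.34%.

+5.34%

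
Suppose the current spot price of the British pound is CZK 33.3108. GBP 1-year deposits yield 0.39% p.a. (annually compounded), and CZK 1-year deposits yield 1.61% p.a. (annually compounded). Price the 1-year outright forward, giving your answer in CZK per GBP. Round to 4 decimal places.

T = 1 year.
CZK accumulates by (1 + 0.0161)^1 = 1.016100.
GBP accumulates by (1 + 0.0039)^1 = 1.003900.
Forward (CZK per GBP) = 33.3108 × 1.016100 / 1.003900 = 33.715613.

33.7156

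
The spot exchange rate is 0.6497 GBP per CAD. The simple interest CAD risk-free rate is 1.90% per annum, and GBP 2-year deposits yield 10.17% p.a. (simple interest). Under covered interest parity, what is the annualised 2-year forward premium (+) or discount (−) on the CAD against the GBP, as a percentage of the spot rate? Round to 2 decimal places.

T = 2 years.
CIP forward (GBP per CAD) = 0.6497 × 1.203400/1.038000 = 0.7532264.
(F − S)/S ÷ T = (0.7532264 − 0.6497)/0.6497/2 = 0.079672 → 7.97%.

+7.97%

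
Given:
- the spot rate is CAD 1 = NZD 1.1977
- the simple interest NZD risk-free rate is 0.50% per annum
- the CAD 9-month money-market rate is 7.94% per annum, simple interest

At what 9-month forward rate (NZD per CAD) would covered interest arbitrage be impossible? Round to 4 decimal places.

1.1346

T = 9/12 years.
NZD growth factor: 1 + 0.0050×9/12 = 1.003750.
CAD growth factor: 1 + 0.0794×9/12 = 1.059550.
Forward (NZD per CAD) = 1.1977 × 1.003750 / 1.059550 = 1.134624.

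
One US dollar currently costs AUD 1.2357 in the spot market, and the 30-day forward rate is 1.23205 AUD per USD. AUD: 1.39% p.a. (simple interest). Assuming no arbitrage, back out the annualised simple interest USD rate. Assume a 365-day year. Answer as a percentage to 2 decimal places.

T = 30/365 years.
F/S = 1.23205/1.2357 = 0.9970462 = (growth of AUD) / (growth of USD).
AUD growth factor: 1 + 0.0139×30/365 = 1.0011425.
So the USD growth factor = 1.0041084.
(1.0041084 − 1)/T = 0.049986, i.e. 5.00%.

5.00%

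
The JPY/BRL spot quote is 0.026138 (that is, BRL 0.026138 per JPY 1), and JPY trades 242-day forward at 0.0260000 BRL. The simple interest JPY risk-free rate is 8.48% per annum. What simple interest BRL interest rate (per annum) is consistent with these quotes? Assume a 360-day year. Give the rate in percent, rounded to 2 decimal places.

7.65%

T = 242/360 years.
F/S = 0.026/0.026138 = 0.9947203 = (growth of BRL) / (growth of JPY).
JPY growth factor: 1 + 0.0848×242/360 = 1.0570044.
That pins the BRL growth at 1.0514237.
(1.0514237 − 1)/T = 0.076498, i.e. 7.65%.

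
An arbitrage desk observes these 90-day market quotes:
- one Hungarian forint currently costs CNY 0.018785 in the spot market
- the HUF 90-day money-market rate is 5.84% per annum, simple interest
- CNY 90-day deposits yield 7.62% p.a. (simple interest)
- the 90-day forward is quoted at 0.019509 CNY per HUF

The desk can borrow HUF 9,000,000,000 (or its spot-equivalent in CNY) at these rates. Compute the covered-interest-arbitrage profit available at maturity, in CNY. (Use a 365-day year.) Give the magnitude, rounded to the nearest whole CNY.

T = 90/365 years.
Keep in HUF, deliver into the forward: 9,000,000,000·1.014400·0.019509 = CNY 178,109,366.40.
Swap to CNY now, deposit: 9,000,000,000·0.018785·1.0187890411 = CNY 172,241,569.23.
The quoted forward overvalues HUF, so borrow CNY, buy HUF at spot, deposit the HUF at 5.84%, and sell the proceeds forward at 0.019509.
Arbitrage profit = |178,109,366.40 − 172,241,569.23| = CNY 5,867,797.

CNY 5,867,797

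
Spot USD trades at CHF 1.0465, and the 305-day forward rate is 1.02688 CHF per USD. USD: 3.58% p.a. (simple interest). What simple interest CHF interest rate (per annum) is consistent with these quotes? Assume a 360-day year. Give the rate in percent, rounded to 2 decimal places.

T = 305/360 years.
CIP gives F = S · g_CHF/g_USD, so g_CHF/g_USD = 1.02688/1.0465 = 0.9812518.
USD growth factor: 1 + 0.0358×305/360 = 1.0303306.
So the CHF growth factor = 1.0110138.
r = (1.0110138 − 1)/(305/360) = 0.013000 → 1.30%.

1.30%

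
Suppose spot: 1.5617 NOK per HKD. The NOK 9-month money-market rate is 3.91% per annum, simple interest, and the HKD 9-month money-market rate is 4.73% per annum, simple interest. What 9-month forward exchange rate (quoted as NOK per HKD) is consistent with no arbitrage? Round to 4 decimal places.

T = 9/12 years.
NOK accumulates by 1 + 0.0391×9/12 = 1.029325.
Growth of 1 HKD over T: 1 + 0.0473×9/12 = 1.035475.
Forward (NOK per HKD) = 1.5617 × 1.029325 / 1.035475 = 1.552425.

1.5524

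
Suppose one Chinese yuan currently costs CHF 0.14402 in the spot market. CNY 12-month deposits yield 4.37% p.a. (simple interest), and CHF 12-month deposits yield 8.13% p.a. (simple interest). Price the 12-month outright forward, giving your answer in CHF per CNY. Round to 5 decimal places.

0.14921

T = 1 year.
CHF accumulates by 1 + 0.0813×1 = 1.081300.
CNY accumulates by 1 + 0.0437×1 = 1.043700.
So F = 0.14402 × 1.081300 / 1.043700 = 0.1492084 (CHF/CNY).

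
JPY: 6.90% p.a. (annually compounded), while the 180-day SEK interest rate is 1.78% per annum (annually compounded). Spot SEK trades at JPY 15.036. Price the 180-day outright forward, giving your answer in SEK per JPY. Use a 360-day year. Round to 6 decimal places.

0.064895

T = 180/360 years.
JPY accumulates by (1 + 0.0690)^(180/360) = 1.0339246.
SEK growth factor: (1 + 0.0178)^(180/360) = 1.0088607.
Forward (JPY per SEK) = 15.036 × 1.0339246 / 1.0088607 = 15.40955.
Quoted the other way: 1/15.40955 = 0.064895 SEK per JPY.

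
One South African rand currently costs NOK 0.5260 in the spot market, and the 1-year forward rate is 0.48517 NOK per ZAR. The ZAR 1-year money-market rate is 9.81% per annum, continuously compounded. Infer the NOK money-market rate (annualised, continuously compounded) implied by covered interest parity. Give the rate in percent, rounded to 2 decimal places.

T = 1 year.
F/S = 0.48517/0.526 = 0.9223764 = (growth of NOK) / (growth of ZAR).
The ZAR side grows by e^(0.0981×1) = 1.1030731.
Hence g_NOK = 1.0174486.
Take logs: ln 1.0174486 / 1 = 0.017298, so 1.73%.

1.73%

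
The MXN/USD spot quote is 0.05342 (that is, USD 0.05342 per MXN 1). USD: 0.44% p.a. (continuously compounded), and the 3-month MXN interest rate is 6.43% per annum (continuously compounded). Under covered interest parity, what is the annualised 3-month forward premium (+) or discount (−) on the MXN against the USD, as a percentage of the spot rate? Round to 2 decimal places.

-5.95%

T = 3/12 years.
No-arbitrage forward: 0.05342 × 1.0011006 / 1.0162049 = 0.05262600 USD/MXN.
(F − S)/S ÷ T = (0.05262600 − 0.05342)/0.05342/(3/12) = -0.059453 → -5.95%.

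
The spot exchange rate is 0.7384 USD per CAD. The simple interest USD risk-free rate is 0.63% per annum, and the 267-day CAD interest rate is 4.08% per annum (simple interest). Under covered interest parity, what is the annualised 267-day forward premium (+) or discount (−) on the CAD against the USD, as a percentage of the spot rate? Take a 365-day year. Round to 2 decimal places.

T = 267/365 years.
CIP forward (USD per CAD) = 0.7384 × 1.0046085/1.0298455 = 0.7203051.
(F − S)/S ÷ T = (0.7203051 − 0.7384)/0.7384/(267/365) = -0.033500 → -3.35%.

-3.35%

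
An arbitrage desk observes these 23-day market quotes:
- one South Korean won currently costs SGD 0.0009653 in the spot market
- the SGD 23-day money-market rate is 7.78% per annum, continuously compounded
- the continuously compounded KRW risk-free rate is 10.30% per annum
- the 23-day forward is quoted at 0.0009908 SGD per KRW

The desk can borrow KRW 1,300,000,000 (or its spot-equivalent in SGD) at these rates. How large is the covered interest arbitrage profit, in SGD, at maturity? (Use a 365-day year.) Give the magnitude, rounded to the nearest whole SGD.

T = 23/365 years.
Route A — deposit KRW, sell forward: 1,300,000,000 × 1.006511519 × 0.0009908 = SGD 1,296,427.10.
Route B — convert at spot, deposit SGD: 1,300,000,000 × 0.0009653 × 1.004914503 = SGD 1,261,057.16.
The quoted forward overvalues KRW, so borrow SGD, buy KRW at spot, deposit the KRW at 10.30%, and sell the proceeds forward at 0.0009908.
Arbitrage profit = |1,296,427.10 − 1,261,057.16| = SGD 35,370.

SGD 35,370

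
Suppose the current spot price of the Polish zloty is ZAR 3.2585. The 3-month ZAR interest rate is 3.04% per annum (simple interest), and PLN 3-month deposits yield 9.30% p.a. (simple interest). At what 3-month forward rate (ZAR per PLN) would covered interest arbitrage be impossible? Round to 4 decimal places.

T = 3/12 years.
ZAR growth factor: 1 + 0.0304×3/12 = 1.007600.
PLN growth factor: 1 + 0.0930×3/12 = 1.023250.
Forward (ZAR per PLN) = 3.2585 × 1.007600 / 1.023250 = 3.208663.

3.2087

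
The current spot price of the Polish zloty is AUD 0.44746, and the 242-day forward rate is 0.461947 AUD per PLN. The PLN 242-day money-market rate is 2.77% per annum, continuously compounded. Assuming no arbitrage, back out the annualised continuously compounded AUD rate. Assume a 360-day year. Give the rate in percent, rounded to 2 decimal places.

T = 242/360 years.
F/S = 0.461947/0.44746 = 1.0323761 = (growth of AUD) / (growth of PLN).
The PLN side grows by e^(0.0277×242/360) = 1.018795.
That pins the AUD growth at 1.0517796.
r = ln(1.0517796)/(242/360) = 0.075100 → 7.51%.

7.51%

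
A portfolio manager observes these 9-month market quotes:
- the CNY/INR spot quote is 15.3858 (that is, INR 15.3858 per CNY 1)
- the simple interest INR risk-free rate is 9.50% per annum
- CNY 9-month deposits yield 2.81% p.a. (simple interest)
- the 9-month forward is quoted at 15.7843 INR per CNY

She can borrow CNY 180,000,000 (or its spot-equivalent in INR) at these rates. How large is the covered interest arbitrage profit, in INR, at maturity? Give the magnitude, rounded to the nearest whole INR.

T = 9/12 years.
Keep in CNY, deliver into the forward: 180,000,000·1.021075·15.7843 = INR 2,901,051,742.05.
Swap to INR now, deposit: 180,000,000·15.3858·1.071250 = INR 2,966,766,885.00.
The quoted forward undervalues CNY, so borrow CNY, convert to INR at spot, deposit the INR at 9.50%, and buy CNY forward at 15.7843 to cover the loan.
Arbitrage profit = |2,901,051,742.05 − 2,966,766,885.00| = INR 65,715,143.

INR 65,715,143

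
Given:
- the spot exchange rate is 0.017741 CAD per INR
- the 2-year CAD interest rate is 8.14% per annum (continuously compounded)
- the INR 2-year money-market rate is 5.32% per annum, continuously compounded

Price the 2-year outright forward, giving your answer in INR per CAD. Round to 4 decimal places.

53.2755

T = 2 years.
CAD growth factor: e^(0.0814×2) = 1.17680131.
Growth of 1 INR over T: e^(0.0532×2) = 1.11226669.
CIP: F = S · (grow CAD)/(grow INR) = 0.017741 × 1.17680131/1.11226669 = 0.018770347 CAD per INR.
Quoted the other way: 1/0.018770347 = 53.2755 INR per CAD.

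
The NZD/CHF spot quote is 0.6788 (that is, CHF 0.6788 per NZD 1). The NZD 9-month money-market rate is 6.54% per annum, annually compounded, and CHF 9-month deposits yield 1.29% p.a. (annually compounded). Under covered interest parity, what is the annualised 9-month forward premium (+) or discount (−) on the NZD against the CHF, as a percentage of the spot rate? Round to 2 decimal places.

T = 9/12 years.
F = S · g_CHF/g_NZD = 0.6788 × 1.0096595/1.0486596 = 0.6535551.
Annualised premium = (F − S)/S × (1/T) = (0.6535551 − 0.6788)/0.6788 ÷ (9/12) = -4.96%.

-4.96%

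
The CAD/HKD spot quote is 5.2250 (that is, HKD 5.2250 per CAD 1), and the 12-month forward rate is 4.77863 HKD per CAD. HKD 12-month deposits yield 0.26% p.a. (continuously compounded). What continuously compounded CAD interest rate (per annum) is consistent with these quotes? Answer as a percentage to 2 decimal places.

9.19%

T = 1 year.
CIP gives F = S · g_HKD/g_CAD, so g_HKD/g_CAD = 4.77863/5.225 = 0.9145703.
HKD growth factor: e^(0.0026×1) = 1.0026034.
That pins the CAD growth at 1.0962562.
r = ln(1.0962562)/1 = 0.091901 → 9.19%.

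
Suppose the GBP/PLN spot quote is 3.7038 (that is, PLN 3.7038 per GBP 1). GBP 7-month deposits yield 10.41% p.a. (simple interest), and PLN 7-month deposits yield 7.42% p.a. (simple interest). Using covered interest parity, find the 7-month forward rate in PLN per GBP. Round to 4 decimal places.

3.6429

T = 7/12 years.
PLN growth factor: 1 + 0.0742×7/12 = 1.0432833.
Growth of 1 GBP over T: 1 + 0.1041×7/12 = 1.060725.
CIP: F = S · (grow PLN)/(grow GBP) = 3.7038 × 1.0432833/1.060725 = 3.642898 PLN per GBP.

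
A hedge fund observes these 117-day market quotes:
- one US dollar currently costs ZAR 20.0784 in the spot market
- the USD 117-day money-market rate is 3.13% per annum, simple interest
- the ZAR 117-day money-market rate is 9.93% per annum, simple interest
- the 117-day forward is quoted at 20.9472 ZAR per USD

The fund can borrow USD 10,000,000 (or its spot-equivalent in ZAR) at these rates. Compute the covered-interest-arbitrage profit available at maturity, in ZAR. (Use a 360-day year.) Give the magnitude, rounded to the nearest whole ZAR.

ZAR 4,339,052

T = 117/360 years.
Route A — deposit USD, sell forward: 10,000,000 × 1.0101725 × 20.9472 = ZAR 211,602,853.92.
Route B — convert at spot, deposit ZAR: 10,000,000 × 20.0784 × 1.0322725 = ZAR 207,263,801.64.
The quoted forward overvalues USD, so borrow ZAR, buy USD at spot, deposit the USD at 3.13%, and sell the proceeds forward at 20.9472.
Arbitrage profit = |211,602,853.92 − 207,263,801.64| = ZAR 4,339,052.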